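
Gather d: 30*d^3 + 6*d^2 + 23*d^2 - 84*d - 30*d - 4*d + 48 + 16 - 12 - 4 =30*d^3 + 29*d^2 - 118*d + 48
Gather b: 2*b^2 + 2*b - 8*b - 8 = 2*b^2 - 6*b - 8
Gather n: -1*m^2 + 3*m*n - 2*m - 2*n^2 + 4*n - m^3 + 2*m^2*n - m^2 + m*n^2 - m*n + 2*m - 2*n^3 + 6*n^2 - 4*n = -m^3 - 2*m^2 - 2*n^3 + n^2*(m + 4) + n*(2*m^2 + 2*m)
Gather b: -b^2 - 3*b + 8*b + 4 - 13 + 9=-b^2 + 5*b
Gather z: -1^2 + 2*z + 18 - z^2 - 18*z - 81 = -z^2 - 16*z - 64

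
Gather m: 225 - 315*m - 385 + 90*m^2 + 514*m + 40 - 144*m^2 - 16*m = -54*m^2 + 183*m - 120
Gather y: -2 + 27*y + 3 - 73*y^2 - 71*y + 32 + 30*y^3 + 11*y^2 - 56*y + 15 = 30*y^3 - 62*y^2 - 100*y + 48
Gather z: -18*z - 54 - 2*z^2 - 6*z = -2*z^2 - 24*z - 54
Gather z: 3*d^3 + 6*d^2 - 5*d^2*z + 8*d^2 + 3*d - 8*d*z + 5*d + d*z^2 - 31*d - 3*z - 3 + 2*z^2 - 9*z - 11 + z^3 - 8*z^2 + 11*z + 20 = 3*d^3 + 14*d^2 - 23*d + z^3 + z^2*(d - 6) + z*(-5*d^2 - 8*d - 1) + 6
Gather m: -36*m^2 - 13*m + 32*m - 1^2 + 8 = -36*m^2 + 19*m + 7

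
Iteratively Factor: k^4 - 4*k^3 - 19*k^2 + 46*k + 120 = (k + 2)*(k^3 - 6*k^2 - 7*k + 60) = (k - 4)*(k + 2)*(k^2 - 2*k - 15) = (k - 4)*(k + 2)*(k + 3)*(k - 5)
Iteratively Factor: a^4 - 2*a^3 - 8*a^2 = (a + 2)*(a^3 - 4*a^2) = a*(a + 2)*(a^2 - 4*a) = a*(a - 4)*(a + 2)*(a)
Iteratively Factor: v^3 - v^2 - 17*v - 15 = (v + 3)*(v^2 - 4*v - 5) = (v + 1)*(v + 3)*(v - 5)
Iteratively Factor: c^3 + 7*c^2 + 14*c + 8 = (c + 4)*(c^2 + 3*c + 2) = (c + 2)*(c + 4)*(c + 1)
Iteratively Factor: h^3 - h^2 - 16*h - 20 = (h + 2)*(h^2 - 3*h - 10) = (h + 2)^2*(h - 5)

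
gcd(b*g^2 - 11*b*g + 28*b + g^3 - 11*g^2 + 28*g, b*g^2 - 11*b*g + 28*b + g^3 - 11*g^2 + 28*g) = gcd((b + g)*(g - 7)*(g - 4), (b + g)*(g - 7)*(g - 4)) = b*g^2 - 11*b*g + 28*b + g^3 - 11*g^2 + 28*g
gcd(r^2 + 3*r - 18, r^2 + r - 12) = r - 3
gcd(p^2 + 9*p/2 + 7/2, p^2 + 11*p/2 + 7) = p + 7/2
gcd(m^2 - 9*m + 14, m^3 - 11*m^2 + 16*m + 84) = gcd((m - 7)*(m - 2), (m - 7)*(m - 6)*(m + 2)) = m - 7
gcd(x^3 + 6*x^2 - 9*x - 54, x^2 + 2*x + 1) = 1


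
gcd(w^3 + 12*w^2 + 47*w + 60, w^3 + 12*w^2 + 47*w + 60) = w^3 + 12*w^2 + 47*w + 60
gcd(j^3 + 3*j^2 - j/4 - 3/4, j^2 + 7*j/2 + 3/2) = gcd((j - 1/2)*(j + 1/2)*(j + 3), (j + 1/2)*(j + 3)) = j^2 + 7*j/2 + 3/2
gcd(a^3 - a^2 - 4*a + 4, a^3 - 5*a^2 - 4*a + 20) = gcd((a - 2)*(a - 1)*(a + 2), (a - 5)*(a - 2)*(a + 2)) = a^2 - 4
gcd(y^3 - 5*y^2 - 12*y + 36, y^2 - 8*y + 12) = y^2 - 8*y + 12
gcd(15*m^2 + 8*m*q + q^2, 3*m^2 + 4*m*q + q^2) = 3*m + q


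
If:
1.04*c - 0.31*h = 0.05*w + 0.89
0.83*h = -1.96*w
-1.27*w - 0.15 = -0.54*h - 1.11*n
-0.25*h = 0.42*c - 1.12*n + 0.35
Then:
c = 0.75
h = -0.38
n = 0.51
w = 0.16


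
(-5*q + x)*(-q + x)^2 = -5*q^3 + 11*q^2*x - 7*q*x^2 + x^3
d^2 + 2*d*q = d*(d + 2*q)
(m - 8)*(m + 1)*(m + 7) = m^3 - 57*m - 56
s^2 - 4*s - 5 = (s - 5)*(s + 1)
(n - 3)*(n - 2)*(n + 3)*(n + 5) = n^4 + 3*n^3 - 19*n^2 - 27*n + 90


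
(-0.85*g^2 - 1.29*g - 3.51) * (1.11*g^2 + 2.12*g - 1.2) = -0.9435*g^4 - 3.2339*g^3 - 5.6109*g^2 - 5.8932*g + 4.212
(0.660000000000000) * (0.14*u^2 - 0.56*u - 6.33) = 0.0924*u^2 - 0.3696*u - 4.1778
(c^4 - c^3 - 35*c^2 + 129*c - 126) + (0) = c^4 - c^3 - 35*c^2 + 129*c - 126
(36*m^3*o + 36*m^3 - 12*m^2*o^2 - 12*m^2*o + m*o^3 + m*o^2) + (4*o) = 36*m^3*o + 36*m^3 - 12*m^2*o^2 - 12*m^2*o + m*o^3 + m*o^2 + 4*o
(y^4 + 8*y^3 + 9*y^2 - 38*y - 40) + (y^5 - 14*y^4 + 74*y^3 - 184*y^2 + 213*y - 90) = y^5 - 13*y^4 + 82*y^3 - 175*y^2 + 175*y - 130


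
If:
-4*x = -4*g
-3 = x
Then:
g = -3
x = -3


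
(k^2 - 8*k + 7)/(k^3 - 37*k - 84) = (k - 1)/(k^2 + 7*k + 12)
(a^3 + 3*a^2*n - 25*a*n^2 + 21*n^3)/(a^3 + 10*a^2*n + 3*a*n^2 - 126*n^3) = (a - n)/(a + 6*n)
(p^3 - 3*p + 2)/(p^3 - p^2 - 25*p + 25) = (p^2 + p - 2)/(p^2 - 25)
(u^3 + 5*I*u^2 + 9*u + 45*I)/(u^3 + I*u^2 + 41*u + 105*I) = (u - 3*I)/(u - 7*I)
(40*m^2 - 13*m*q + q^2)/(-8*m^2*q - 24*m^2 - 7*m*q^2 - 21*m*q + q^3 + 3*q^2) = (-5*m + q)/(m*q + 3*m + q^2 + 3*q)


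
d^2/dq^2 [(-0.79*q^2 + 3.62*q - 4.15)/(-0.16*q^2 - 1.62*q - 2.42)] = (-0.59488*q^3 - 1.197888*q^2 + 14.864064*q + 56.205568)/(0.004096*q^6 + 0.124416*q^5 + 1.445568*q^4 + 8.015112*q^3 + 21.864216*q^2 + 28.462104*q + 14.172488)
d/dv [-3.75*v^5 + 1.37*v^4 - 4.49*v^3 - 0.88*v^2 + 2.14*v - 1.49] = -18.75*v^4 + 5.48*v^3 - 13.47*v^2 - 1.76*v + 2.14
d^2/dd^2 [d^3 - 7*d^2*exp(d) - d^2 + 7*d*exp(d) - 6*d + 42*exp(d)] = -7*d^2*exp(d) - 21*d*exp(d) + 6*d + 42*exp(d) - 2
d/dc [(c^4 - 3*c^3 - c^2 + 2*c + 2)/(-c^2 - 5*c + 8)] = (-2*c^5 - 12*c^4 + 62*c^3 - 65*c^2 - 12*c + 26)/(c^4 + 10*c^3 + 9*c^2 - 80*c + 64)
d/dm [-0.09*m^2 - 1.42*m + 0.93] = -0.18*m - 1.42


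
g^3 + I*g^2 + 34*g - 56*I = (g - 4*I)*(g - 2*I)*(g + 7*I)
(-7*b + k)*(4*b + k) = -28*b^2 - 3*b*k + k^2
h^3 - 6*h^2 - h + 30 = (h - 5)*(h - 3)*(h + 2)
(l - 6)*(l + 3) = l^2 - 3*l - 18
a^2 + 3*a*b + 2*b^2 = (a + b)*(a + 2*b)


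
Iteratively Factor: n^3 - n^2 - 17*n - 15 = (n + 1)*(n^2 - 2*n - 15) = (n - 5)*(n + 1)*(n + 3)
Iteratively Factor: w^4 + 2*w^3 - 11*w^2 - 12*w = (w + 1)*(w^3 + w^2 - 12*w) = w*(w + 1)*(w^2 + w - 12) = w*(w - 3)*(w + 1)*(w + 4)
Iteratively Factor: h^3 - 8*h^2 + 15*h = (h)*(h^2 - 8*h + 15) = h*(h - 5)*(h - 3)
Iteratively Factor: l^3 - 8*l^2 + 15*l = (l - 3)*(l^2 - 5*l) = l*(l - 3)*(l - 5)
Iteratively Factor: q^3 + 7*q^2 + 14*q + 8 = (q + 1)*(q^2 + 6*q + 8) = (q + 1)*(q + 2)*(q + 4)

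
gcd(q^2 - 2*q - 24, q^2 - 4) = 1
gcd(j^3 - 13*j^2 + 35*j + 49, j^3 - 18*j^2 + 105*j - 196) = j^2 - 14*j + 49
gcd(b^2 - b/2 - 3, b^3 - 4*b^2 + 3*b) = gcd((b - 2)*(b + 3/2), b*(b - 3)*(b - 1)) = 1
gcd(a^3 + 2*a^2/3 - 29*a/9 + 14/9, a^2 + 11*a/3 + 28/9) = a + 7/3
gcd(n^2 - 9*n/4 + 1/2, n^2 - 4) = n - 2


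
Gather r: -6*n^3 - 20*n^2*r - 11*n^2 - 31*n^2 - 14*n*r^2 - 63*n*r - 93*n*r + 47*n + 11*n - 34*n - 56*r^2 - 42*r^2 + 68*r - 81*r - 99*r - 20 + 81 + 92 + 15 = -6*n^3 - 42*n^2 + 24*n + r^2*(-14*n - 98) + r*(-20*n^2 - 156*n - 112) + 168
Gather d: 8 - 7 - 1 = 0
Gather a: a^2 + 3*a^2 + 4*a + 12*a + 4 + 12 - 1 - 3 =4*a^2 + 16*a + 12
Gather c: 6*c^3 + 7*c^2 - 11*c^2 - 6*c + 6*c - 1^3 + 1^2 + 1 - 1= 6*c^3 - 4*c^2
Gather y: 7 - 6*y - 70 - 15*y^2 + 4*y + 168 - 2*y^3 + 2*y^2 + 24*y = -2*y^3 - 13*y^2 + 22*y + 105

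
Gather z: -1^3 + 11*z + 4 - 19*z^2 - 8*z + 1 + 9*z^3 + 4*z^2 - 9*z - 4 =9*z^3 - 15*z^2 - 6*z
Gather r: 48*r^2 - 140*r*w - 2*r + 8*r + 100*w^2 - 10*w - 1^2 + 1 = 48*r^2 + r*(6 - 140*w) + 100*w^2 - 10*w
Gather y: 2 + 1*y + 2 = y + 4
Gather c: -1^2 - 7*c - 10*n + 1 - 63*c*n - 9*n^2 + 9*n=c*(-63*n - 7) - 9*n^2 - n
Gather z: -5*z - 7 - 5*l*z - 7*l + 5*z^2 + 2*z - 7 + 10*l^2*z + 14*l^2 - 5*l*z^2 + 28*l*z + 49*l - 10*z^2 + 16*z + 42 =14*l^2 + 42*l + z^2*(-5*l - 5) + z*(10*l^2 + 23*l + 13) + 28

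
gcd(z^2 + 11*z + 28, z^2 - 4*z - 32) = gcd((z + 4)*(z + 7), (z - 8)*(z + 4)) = z + 4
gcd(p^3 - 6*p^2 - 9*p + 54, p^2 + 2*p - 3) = p + 3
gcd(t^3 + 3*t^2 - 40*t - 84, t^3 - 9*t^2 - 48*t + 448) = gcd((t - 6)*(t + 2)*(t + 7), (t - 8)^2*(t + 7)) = t + 7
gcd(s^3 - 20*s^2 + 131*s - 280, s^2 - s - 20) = s - 5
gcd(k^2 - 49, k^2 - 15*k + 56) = k - 7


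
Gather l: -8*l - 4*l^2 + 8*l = -4*l^2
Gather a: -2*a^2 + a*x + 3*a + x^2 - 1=-2*a^2 + a*(x + 3) + x^2 - 1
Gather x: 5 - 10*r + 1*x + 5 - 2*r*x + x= -10*r + x*(2 - 2*r) + 10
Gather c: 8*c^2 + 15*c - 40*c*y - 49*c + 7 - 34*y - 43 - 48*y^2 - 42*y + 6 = 8*c^2 + c*(-40*y - 34) - 48*y^2 - 76*y - 30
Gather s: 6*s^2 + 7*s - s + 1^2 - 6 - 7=6*s^2 + 6*s - 12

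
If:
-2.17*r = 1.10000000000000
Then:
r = -0.51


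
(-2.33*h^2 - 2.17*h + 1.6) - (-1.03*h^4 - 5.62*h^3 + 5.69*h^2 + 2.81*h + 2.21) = 1.03*h^4 + 5.62*h^3 - 8.02*h^2 - 4.98*h - 0.61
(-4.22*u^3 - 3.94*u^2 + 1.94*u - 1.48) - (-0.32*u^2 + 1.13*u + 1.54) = -4.22*u^3 - 3.62*u^2 + 0.81*u - 3.02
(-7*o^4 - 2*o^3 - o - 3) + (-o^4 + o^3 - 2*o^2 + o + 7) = -8*o^4 - o^3 - 2*o^2 + 4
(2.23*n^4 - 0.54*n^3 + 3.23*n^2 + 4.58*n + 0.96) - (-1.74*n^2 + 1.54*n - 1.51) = 2.23*n^4 - 0.54*n^3 + 4.97*n^2 + 3.04*n + 2.47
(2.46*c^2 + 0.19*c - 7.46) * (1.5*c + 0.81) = 3.69*c^3 + 2.2776*c^2 - 11.0361*c - 6.0426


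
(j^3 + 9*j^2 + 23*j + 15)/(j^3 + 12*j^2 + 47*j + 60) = (j + 1)/(j + 4)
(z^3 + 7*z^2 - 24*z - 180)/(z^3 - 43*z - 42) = (z^2 + z - 30)/(z^2 - 6*z - 7)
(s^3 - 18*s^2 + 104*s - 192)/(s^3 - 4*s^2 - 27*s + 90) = (s^2 - 12*s + 32)/(s^2 + 2*s - 15)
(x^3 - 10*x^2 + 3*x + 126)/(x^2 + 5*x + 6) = (x^2 - 13*x + 42)/(x + 2)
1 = 1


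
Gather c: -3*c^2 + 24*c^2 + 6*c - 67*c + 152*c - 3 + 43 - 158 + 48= 21*c^2 + 91*c - 70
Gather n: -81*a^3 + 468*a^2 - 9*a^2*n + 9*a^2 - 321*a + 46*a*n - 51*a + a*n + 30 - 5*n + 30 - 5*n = -81*a^3 + 477*a^2 - 372*a + n*(-9*a^2 + 47*a - 10) + 60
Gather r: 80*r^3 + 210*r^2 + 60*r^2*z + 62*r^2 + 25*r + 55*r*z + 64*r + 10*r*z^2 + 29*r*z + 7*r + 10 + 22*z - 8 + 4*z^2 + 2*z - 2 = 80*r^3 + r^2*(60*z + 272) + r*(10*z^2 + 84*z + 96) + 4*z^2 + 24*z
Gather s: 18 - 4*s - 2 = 16 - 4*s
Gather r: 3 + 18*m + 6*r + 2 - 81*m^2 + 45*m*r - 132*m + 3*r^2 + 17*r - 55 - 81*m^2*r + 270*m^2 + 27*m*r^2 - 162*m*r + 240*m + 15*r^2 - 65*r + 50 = 189*m^2 + 126*m + r^2*(27*m + 18) + r*(-81*m^2 - 117*m - 42)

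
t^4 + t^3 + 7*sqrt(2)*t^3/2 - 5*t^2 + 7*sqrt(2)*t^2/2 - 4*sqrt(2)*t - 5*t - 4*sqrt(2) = (t + 1)*(t - sqrt(2))*(t + sqrt(2)/2)*(t + 4*sqrt(2))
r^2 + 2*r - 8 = (r - 2)*(r + 4)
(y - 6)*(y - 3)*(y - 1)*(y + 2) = y^4 - 8*y^3 + 7*y^2 + 36*y - 36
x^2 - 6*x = x*(x - 6)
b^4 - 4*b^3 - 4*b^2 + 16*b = b*(b - 4)*(b - 2)*(b + 2)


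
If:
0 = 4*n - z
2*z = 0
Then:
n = 0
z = 0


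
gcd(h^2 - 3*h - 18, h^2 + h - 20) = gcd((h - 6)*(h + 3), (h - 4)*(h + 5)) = 1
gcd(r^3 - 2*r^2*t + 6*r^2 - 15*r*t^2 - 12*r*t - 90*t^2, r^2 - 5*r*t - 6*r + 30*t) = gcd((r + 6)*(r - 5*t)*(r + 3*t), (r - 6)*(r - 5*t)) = r - 5*t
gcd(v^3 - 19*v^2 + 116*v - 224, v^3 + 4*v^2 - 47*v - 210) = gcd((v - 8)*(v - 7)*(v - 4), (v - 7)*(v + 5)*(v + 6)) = v - 7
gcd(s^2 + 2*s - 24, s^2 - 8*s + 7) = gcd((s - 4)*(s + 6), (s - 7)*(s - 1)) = 1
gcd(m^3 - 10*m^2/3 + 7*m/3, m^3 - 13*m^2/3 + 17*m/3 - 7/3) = m^2 - 10*m/3 + 7/3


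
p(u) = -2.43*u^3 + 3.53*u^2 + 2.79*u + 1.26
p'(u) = -7.29*u^2 + 7.06*u + 2.79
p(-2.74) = 70.10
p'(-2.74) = -71.28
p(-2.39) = 47.93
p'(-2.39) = -55.72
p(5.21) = -232.04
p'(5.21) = -158.31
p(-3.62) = 152.69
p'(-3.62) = -118.30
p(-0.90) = 3.38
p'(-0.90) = -9.47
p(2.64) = -11.48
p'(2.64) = -29.38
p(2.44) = -6.22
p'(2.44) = -23.39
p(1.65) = 4.56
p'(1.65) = -5.41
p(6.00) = -379.80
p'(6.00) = -217.29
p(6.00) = -379.80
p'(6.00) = -217.29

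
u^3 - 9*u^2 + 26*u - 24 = (u - 4)*(u - 3)*(u - 2)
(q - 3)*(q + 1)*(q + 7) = q^3 + 5*q^2 - 17*q - 21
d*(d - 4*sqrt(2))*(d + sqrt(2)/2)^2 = d^4 - 3*sqrt(2)*d^3 - 15*d^2/2 - 2*sqrt(2)*d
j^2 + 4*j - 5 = (j - 1)*(j + 5)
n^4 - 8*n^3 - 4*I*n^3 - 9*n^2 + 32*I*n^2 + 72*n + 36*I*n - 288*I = (n - 8)*(n - 3)*(n + 3)*(n - 4*I)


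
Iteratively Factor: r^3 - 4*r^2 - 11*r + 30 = (r - 5)*(r^2 + r - 6) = (r - 5)*(r - 2)*(r + 3)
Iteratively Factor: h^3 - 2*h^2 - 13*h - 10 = (h - 5)*(h^2 + 3*h + 2) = (h - 5)*(h + 2)*(h + 1)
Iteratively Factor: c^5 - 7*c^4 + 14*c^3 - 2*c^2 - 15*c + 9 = (c - 3)*(c^4 - 4*c^3 + 2*c^2 + 4*c - 3) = (c - 3)*(c + 1)*(c^3 - 5*c^2 + 7*c - 3) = (c - 3)*(c - 1)*(c + 1)*(c^2 - 4*c + 3) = (c - 3)*(c - 1)^2*(c + 1)*(c - 3)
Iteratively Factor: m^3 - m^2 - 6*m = (m + 2)*(m^2 - 3*m) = (m - 3)*(m + 2)*(m)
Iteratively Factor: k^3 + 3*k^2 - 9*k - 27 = (k - 3)*(k^2 + 6*k + 9) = (k - 3)*(k + 3)*(k + 3)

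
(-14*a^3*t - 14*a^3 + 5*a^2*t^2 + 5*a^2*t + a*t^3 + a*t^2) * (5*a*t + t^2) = -70*a^4*t^2 - 70*a^4*t + 11*a^3*t^3 + 11*a^3*t^2 + 10*a^2*t^4 + 10*a^2*t^3 + a*t^5 + a*t^4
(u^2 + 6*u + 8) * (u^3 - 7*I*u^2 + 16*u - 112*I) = u^5 + 6*u^4 - 7*I*u^4 + 24*u^3 - 42*I*u^3 + 96*u^2 - 168*I*u^2 + 128*u - 672*I*u - 896*I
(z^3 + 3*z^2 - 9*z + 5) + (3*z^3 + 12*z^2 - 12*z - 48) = 4*z^3 + 15*z^2 - 21*z - 43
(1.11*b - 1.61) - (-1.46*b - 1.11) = 2.57*b - 0.5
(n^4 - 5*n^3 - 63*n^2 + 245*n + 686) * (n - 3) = n^5 - 8*n^4 - 48*n^3 + 434*n^2 - 49*n - 2058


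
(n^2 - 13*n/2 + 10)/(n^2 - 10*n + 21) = (n^2 - 13*n/2 + 10)/(n^2 - 10*n + 21)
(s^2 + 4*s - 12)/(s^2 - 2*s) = (s + 6)/s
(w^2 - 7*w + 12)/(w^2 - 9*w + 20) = (w - 3)/(w - 5)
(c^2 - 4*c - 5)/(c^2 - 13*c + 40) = (c + 1)/(c - 8)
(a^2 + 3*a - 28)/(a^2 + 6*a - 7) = (a - 4)/(a - 1)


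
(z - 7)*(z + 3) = z^2 - 4*z - 21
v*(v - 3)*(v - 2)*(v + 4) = v^4 - v^3 - 14*v^2 + 24*v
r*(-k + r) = -k*r + r^2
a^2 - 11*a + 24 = (a - 8)*(a - 3)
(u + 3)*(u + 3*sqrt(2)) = u^2 + 3*u + 3*sqrt(2)*u + 9*sqrt(2)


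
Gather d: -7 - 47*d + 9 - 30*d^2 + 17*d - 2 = -30*d^2 - 30*d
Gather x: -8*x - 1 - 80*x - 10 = -88*x - 11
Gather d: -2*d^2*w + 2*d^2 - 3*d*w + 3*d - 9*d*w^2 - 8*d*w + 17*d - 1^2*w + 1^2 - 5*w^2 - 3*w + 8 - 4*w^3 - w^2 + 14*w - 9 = d^2*(2 - 2*w) + d*(-9*w^2 - 11*w + 20) - 4*w^3 - 6*w^2 + 10*w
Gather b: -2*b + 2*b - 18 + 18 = 0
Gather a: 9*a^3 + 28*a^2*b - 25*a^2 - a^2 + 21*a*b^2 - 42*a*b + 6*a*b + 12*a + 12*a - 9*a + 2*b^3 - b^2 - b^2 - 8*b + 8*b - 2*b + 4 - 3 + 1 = 9*a^3 + a^2*(28*b - 26) + a*(21*b^2 - 36*b + 15) + 2*b^3 - 2*b^2 - 2*b + 2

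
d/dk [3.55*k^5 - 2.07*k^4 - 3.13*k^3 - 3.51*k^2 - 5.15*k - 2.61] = 17.75*k^4 - 8.28*k^3 - 9.39*k^2 - 7.02*k - 5.15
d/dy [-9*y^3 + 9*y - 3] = 9 - 27*y^2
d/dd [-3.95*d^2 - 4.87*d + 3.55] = -7.9*d - 4.87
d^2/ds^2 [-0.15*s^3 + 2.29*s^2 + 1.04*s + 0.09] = 4.58 - 0.9*s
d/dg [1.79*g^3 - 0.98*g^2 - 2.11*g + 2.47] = 5.37*g^2 - 1.96*g - 2.11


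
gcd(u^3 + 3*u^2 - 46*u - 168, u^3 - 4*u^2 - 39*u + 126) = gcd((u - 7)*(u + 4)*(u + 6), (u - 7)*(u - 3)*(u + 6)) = u^2 - u - 42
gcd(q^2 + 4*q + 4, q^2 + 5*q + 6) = q + 2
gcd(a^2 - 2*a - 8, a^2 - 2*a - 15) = 1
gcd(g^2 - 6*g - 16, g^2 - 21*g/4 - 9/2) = 1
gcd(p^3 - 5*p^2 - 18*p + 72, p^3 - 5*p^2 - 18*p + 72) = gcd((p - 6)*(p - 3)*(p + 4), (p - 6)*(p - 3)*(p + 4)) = p^3 - 5*p^2 - 18*p + 72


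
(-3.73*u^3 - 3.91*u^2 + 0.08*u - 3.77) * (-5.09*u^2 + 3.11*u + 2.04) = 18.9857*u^5 + 8.3016*u^4 - 20.1765*u^3 + 11.4617*u^2 - 11.5615*u - 7.6908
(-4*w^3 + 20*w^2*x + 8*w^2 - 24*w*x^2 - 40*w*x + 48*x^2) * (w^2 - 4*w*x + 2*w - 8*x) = -4*w^5 + 36*w^4*x - 104*w^3*x^2 + 16*w^3 + 96*w^2*x^3 - 144*w^2*x + 416*w*x^2 - 384*x^3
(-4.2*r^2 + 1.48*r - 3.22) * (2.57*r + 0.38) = -10.794*r^3 + 2.2076*r^2 - 7.713*r - 1.2236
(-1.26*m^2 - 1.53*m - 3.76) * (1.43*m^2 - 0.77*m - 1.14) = -1.8018*m^4 - 1.2177*m^3 - 2.7623*m^2 + 4.6394*m + 4.2864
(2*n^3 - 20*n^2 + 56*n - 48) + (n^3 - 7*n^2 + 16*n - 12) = 3*n^3 - 27*n^2 + 72*n - 60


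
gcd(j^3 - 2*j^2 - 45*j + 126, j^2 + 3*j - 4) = 1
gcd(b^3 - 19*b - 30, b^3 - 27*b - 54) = b + 3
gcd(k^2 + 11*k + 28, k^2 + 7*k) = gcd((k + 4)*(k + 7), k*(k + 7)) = k + 7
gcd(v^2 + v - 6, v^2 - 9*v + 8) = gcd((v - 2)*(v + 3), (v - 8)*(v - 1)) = 1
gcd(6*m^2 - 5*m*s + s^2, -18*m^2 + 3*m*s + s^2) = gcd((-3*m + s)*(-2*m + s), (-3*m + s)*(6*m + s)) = -3*m + s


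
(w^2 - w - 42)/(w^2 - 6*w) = (w^2 - w - 42)/(w*(w - 6))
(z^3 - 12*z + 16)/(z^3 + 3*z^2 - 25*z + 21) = (z^3 - 12*z + 16)/(z^3 + 3*z^2 - 25*z + 21)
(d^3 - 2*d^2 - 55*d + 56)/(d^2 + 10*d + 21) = (d^2 - 9*d + 8)/(d + 3)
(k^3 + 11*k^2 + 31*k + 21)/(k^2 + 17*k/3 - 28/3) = 3*(k^2 + 4*k + 3)/(3*k - 4)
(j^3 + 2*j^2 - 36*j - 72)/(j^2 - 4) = (j^2 - 36)/(j - 2)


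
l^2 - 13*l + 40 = (l - 8)*(l - 5)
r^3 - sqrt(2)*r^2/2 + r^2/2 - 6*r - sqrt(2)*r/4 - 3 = (r + 1/2)*(r - 2*sqrt(2))*(r + 3*sqrt(2)/2)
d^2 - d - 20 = (d - 5)*(d + 4)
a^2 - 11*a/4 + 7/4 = (a - 7/4)*(a - 1)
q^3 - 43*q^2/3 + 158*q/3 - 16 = (q - 8)*(q - 6)*(q - 1/3)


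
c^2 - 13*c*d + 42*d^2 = (c - 7*d)*(c - 6*d)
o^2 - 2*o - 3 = (o - 3)*(o + 1)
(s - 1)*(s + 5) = s^2 + 4*s - 5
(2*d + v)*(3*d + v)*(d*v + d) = 6*d^3*v + 6*d^3 + 5*d^2*v^2 + 5*d^2*v + d*v^3 + d*v^2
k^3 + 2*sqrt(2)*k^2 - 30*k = k*(k - 3*sqrt(2))*(k + 5*sqrt(2))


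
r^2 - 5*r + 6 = (r - 3)*(r - 2)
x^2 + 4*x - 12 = (x - 2)*(x + 6)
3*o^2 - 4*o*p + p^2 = (-3*o + p)*(-o + p)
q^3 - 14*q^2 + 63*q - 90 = (q - 6)*(q - 5)*(q - 3)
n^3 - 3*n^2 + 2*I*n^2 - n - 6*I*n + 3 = (n - 3)*(n + I)^2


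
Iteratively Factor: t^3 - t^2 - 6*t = (t)*(t^2 - t - 6) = t*(t + 2)*(t - 3)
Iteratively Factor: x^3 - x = (x - 1)*(x^2 + x) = (x - 1)*(x + 1)*(x)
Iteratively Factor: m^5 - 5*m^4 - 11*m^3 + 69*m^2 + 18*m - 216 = (m + 2)*(m^4 - 7*m^3 + 3*m^2 + 63*m - 108) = (m - 3)*(m + 2)*(m^3 - 4*m^2 - 9*m + 36) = (m - 4)*(m - 3)*(m + 2)*(m^2 - 9) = (m - 4)*(m - 3)^2*(m + 2)*(m + 3)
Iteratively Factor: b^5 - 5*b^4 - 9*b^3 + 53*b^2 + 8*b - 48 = (b + 3)*(b^4 - 8*b^3 + 15*b^2 + 8*b - 16) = (b - 1)*(b + 3)*(b^3 - 7*b^2 + 8*b + 16) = (b - 4)*(b - 1)*(b + 3)*(b^2 - 3*b - 4) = (b - 4)*(b - 1)*(b + 1)*(b + 3)*(b - 4)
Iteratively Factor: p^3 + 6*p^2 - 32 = (p + 4)*(p^2 + 2*p - 8) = (p - 2)*(p + 4)*(p + 4)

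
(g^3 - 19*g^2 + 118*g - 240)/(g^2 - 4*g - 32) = (g^2 - 11*g + 30)/(g + 4)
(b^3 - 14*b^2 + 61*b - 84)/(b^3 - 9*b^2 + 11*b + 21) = (b - 4)/(b + 1)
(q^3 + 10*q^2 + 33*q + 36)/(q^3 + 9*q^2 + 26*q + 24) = (q + 3)/(q + 2)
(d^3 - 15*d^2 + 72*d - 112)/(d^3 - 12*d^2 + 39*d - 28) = (d - 4)/(d - 1)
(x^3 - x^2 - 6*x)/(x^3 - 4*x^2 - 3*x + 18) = x/(x - 3)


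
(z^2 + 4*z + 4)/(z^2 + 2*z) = (z + 2)/z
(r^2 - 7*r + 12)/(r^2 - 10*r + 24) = (r - 3)/(r - 6)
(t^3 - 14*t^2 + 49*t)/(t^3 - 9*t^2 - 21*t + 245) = t/(t + 5)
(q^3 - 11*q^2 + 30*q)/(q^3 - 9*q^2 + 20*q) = (q - 6)/(q - 4)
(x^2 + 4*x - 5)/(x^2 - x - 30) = (x - 1)/(x - 6)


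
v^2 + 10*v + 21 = (v + 3)*(v + 7)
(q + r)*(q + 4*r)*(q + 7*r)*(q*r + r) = q^4*r + 12*q^3*r^2 + q^3*r + 39*q^2*r^3 + 12*q^2*r^2 + 28*q*r^4 + 39*q*r^3 + 28*r^4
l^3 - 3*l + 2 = (l - 1)^2*(l + 2)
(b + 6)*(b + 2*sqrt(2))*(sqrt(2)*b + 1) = sqrt(2)*b^3 + 5*b^2 + 6*sqrt(2)*b^2 + 2*sqrt(2)*b + 30*b + 12*sqrt(2)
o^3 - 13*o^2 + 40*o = o*(o - 8)*(o - 5)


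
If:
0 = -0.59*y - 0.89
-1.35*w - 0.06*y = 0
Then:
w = 0.07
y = -1.51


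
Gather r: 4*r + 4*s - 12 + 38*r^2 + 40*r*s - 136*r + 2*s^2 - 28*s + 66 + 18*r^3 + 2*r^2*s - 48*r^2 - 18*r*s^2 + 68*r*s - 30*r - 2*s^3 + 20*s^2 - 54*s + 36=18*r^3 + r^2*(2*s - 10) + r*(-18*s^2 + 108*s - 162) - 2*s^3 + 22*s^2 - 78*s + 90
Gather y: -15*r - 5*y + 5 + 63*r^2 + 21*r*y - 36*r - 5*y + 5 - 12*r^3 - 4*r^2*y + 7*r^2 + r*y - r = -12*r^3 + 70*r^2 - 52*r + y*(-4*r^2 + 22*r - 10) + 10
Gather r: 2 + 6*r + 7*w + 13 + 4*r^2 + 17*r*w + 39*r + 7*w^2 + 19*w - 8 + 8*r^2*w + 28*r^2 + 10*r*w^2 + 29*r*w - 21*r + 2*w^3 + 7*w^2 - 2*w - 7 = r^2*(8*w + 32) + r*(10*w^2 + 46*w + 24) + 2*w^3 + 14*w^2 + 24*w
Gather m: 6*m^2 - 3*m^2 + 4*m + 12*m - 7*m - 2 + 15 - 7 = 3*m^2 + 9*m + 6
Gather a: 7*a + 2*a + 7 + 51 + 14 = 9*a + 72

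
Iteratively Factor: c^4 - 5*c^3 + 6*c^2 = (c)*(c^3 - 5*c^2 + 6*c) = c*(c - 2)*(c^2 - 3*c) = c*(c - 3)*(c - 2)*(c)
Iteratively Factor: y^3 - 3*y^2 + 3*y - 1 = (y - 1)*(y^2 - 2*y + 1) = (y - 1)^2*(y - 1)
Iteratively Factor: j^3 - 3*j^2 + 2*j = (j)*(j^2 - 3*j + 2) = j*(j - 2)*(j - 1)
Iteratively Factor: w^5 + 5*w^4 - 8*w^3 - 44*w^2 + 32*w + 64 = (w - 2)*(w^4 + 7*w^3 + 6*w^2 - 32*w - 32) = (w - 2)*(w + 4)*(w^3 + 3*w^2 - 6*w - 8) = (w - 2)*(w + 4)^2*(w^2 - w - 2) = (w - 2)^2*(w + 4)^2*(w + 1)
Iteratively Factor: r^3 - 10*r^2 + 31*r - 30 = (r - 3)*(r^2 - 7*r + 10) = (r - 5)*(r - 3)*(r - 2)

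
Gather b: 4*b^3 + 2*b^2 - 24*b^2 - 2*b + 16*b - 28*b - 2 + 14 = 4*b^3 - 22*b^2 - 14*b + 12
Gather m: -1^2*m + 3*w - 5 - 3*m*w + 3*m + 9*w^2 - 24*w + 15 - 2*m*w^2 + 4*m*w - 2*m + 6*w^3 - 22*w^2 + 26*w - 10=m*(-2*w^2 + w) + 6*w^3 - 13*w^2 + 5*w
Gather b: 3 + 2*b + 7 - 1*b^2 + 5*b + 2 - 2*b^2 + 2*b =-3*b^2 + 9*b + 12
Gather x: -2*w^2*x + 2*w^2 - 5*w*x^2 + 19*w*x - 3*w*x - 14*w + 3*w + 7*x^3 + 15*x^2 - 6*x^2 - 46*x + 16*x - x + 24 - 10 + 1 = 2*w^2 - 11*w + 7*x^3 + x^2*(9 - 5*w) + x*(-2*w^2 + 16*w - 31) + 15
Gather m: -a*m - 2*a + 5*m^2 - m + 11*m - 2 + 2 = -2*a + 5*m^2 + m*(10 - a)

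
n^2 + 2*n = n*(n + 2)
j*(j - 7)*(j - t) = j^3 - j^2*t - 7*j^2 + 7*j*t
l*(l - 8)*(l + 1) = l^3 - 7*l^2 - 8*l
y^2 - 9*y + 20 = (y - 5)*(y - 4)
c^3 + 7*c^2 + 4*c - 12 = (c - 1)*(c + 2)*(c + 6)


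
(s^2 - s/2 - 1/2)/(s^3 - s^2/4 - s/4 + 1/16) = 8*(s - 1)/(8*s^2 - 6*s + 1)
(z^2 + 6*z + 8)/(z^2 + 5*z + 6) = (z + 4)/(z + 3)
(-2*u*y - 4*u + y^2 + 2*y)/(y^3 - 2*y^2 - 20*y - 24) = (-2*u + y)/(y^2 - 4*y - 12)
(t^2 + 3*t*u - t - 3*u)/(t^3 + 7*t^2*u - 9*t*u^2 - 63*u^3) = (t - 1)/(t^2 + 4*t*u - 21*u^2)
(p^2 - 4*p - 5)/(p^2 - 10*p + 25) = (p + 1)/(p - 5)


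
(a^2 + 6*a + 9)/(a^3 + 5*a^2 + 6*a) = (a + 3)/(a*(a + 2))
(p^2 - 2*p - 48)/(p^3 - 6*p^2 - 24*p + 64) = (p + 6)/(p^2 + 2*p - 8)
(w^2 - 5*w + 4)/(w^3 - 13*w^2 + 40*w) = (w^2 - 5*w + 4)/(w*(w^2 - 13*w + 40))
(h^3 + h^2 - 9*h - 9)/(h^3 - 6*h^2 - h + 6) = (h^2 - 9)/(h^2 - 7*h + 6)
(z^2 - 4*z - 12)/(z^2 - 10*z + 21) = (z^2 - 4*z - 12)/(z^2 - 10*z + 21)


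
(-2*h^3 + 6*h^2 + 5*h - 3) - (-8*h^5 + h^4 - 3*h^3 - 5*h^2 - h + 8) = 8*h^5 - h^4 + h^3 + 11*h^2 + 6*h - 11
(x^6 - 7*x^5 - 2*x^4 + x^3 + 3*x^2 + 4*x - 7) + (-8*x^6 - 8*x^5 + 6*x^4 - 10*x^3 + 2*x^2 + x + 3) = -7*x^6 - 15*x^5 + 4*x^4 - 9*x^3 + 5*x^2 + 5*x - 4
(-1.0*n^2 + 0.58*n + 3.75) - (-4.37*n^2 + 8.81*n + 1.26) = 3.37*n^2 - 8.23*n + 2.49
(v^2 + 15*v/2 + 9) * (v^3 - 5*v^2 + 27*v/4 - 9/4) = v^5 + 5*v^4/2 - 87*v^3/4 + 27*v^2/8 + 351*v/8 - 81/4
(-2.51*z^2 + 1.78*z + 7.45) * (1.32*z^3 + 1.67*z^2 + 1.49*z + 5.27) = -3.3132*z^5 - 1.8421*z^4 + 9.0667*z^3 + 1.866*z^2 + 20.4811*z + 39.2615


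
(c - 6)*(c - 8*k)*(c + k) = c^3 - 7*c^2*k - 6*c^2 - 8*c*k^2 + 42*c*k + 48*k^2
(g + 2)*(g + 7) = g^2 + 9*g + 14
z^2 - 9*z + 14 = (z - 7)*(z - 2)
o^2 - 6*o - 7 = (o - 7)*(o + 1)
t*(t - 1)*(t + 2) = t^3 + t^2 - 2*t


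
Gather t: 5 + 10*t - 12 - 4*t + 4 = 6*t - 3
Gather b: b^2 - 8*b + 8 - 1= b^2 - 8*b + 7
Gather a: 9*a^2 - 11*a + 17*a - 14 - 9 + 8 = 9*a^2 + 6*a - 15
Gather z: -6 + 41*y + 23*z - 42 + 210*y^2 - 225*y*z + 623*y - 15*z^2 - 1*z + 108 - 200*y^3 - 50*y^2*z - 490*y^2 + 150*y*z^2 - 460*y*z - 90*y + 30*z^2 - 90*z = -200*y^3 - 280*y^2 + 574*y + z^2*(150*y + 15) + z*(-50*y^2 - 685*y - 68) + 60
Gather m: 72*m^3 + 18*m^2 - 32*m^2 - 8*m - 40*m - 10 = 72*m^3 - 14*m^2 - 48*m - 10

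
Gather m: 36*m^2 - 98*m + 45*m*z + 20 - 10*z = 36*m^2 + m*(45*z - 98) - 10*z + 20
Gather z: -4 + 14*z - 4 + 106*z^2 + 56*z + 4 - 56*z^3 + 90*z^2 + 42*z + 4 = -56*z^3 + 196*z^2 + 112*z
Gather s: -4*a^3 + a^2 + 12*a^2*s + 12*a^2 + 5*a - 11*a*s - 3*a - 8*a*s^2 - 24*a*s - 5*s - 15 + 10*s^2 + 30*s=-4*a^3 + 13*a^2 + 2*a + s^2*(10 - 8*a) + s*(12*a^2 - 35*a + 25) - 15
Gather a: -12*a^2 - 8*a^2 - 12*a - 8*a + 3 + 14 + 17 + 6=-20*a^2 - 20*a + 40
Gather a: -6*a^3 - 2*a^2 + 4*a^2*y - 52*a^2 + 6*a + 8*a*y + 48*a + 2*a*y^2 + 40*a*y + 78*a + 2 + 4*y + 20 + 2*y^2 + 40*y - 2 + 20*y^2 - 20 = -6*a^3 + a^2*(4*y - 54) + a*(2*y^2 + 48*y + 132) + 22*y^2 + 44*y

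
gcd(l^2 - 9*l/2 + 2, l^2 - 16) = l - 4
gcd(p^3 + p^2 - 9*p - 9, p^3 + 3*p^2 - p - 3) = p^2 + 4*p + 3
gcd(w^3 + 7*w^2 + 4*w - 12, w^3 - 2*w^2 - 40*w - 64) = w + 2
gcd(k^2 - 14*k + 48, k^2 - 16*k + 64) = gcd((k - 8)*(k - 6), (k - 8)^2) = k - 8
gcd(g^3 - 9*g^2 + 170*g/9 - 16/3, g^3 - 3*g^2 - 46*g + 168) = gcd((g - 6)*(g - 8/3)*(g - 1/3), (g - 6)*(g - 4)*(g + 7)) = g - 6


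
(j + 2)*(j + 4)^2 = j^3 + 10*j^2 + 32*j + 32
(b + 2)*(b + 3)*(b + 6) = b^3 + 11*b^2 + 36*b + 36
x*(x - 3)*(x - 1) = x^3 - 4*x^2 + 3*x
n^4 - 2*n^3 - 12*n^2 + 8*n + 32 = (n - 4)*(n - 2)*(n + 2)^2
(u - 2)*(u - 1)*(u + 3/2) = u^3 - 3*u^2/2 - 5*u/2 + 3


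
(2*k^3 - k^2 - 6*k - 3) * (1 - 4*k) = -8*k^4 + 6*k^3 + 23*k^2 + 6*k - 3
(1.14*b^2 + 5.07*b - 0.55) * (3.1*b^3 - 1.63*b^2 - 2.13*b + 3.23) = 3.534*b^5 + 13.8588*b^4 - 12.3973*b^3 - 6.2204*b^2 + 17.5476*b - 1.7765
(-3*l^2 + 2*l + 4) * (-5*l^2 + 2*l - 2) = 15*l^4 - 16*l^3 - 10*l^2 + 4*l - 8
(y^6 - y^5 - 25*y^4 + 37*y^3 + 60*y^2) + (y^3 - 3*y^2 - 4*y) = y^6 - y^5 - 25*y^4 + 38*y^3 + 57*y^2 - 4*y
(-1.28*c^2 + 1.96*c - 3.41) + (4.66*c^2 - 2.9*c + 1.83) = 3.38*c^2 - 0.94*c - 1.58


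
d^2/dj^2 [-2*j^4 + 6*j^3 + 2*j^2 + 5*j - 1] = -24*j^2 + 36*j + 4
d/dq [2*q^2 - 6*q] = 4*q - 6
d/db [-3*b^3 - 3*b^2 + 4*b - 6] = -9*b^2 - 6*b + 4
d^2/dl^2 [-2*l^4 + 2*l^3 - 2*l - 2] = 12*l*(1 - 2*l)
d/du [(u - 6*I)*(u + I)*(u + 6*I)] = 3*u^2 + 2*I*u + 36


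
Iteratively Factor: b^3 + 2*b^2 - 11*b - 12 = (b + 4)*(b^2 - 2*b - 3) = (b + 1)*(b + 4)*(b - 3)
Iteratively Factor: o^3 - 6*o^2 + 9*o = (o - 3)*(o^2 - 3*o) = (o - 3)^2*(o)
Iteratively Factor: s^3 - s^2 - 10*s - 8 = (s + 2)*(s^2 - 3*s - 4) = (s + 1)*(s + 2)*(s - 4)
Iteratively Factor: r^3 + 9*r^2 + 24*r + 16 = (r + 1)*(r^2 + 8*r + 16) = (r + 1)*(r + 4)*(r + 4)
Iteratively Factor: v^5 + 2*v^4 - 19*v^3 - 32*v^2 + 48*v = (v + 3)*(v^4 - v^3 - 16*v^2 + 16*v) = v*(v + 3)*(v^3 - v^2 - 16*v + 16) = v*(v + 3)*(v + 4)*(v^2 - 5*v + 4) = v*(v - 4)*(v + 3)*(v + 4)*(v - 1)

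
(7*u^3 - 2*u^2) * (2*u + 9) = 14*u^4 + 59*u^3 - 18*u^2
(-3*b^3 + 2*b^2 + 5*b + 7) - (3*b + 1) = -3*b^3 + 2*b^2 + 2*b + 6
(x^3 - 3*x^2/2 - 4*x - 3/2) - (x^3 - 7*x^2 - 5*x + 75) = 11*x^2/2 + x - 153/2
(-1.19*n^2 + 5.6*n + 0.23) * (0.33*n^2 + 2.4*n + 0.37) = -0.3927*n^4 - 1.008*n^3 + 13.0756*n^2 + 2.624*n + 0.0851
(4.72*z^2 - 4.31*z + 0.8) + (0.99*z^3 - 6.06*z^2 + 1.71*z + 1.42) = 0.99*z^3 - 1.34*z^2 - 2.6*z + 2.22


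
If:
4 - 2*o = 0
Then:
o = 2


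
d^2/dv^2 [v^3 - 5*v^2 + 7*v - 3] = 6*v - 10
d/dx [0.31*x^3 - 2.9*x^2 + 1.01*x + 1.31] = 0.93*x^2 - 5.8*x + 1.01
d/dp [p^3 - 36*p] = 3*p^2 - 36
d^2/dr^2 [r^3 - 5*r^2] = 6*r - 10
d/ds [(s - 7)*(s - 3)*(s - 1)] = 3*s^2 - 22*s + 31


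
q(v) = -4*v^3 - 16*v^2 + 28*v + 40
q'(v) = -12*v^2 - 32*v + 28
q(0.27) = 46.31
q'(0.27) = 18.49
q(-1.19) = -9.24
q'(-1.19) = 49.09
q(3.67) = -270.47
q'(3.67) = -251.07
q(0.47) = 49.21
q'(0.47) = 10.31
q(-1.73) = -35.62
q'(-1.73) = 47.45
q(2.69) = -78.32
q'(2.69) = -144.91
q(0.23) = 45.54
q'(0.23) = 20.01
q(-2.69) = -73.24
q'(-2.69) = 27.25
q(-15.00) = 9520.00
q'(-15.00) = -2192.00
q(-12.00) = 4312.00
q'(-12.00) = -1316.00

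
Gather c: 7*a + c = 7*a + c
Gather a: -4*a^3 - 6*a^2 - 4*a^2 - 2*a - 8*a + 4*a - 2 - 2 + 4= -4*a^3 - 10*a^2 - 6*a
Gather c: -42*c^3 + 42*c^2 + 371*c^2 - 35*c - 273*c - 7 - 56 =-42*c^3 + 413*c^2 - 308*c - 63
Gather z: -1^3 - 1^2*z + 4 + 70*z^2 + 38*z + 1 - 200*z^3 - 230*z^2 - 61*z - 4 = -200*z^3 - 160*z^2 - 24*z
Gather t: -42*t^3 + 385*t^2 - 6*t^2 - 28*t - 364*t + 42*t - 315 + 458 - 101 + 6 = -42*t^3 + 379*t^2 - 350*t + 48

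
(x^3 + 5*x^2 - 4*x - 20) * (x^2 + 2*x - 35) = x^5 + 7*x^4 - 29*x^3 - 203*x^2 + 100*x + 700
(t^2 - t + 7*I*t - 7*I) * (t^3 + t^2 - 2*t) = t^5 + 7*I*t^4 - 3*t^3 + 2*t^2 - 21*I*t^2 + 14*I*t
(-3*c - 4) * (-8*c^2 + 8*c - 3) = 24*c^3 + 8*c^2 - 23*c + 12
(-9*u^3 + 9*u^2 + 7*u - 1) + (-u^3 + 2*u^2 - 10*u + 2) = -10*u^3 + 11*u^2 - 3*u + 1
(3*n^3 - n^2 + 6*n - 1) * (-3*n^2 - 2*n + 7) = -9*n^5 - 3*n^4 + 5*n^3 - 16*n^2 + 44*n - 7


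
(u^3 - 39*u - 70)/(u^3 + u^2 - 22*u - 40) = (u^2 - 2*u - 35)/(u^2 - u - 20)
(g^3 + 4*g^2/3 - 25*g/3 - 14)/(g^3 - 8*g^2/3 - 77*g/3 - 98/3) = (g - 3)/(g - 7)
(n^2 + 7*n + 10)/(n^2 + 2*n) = (n + 5)/n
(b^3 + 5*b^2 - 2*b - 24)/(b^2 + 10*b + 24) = (b^2 + b - 6)/(b + 6)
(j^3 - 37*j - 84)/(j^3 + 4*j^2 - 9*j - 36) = (j - 7)/(j - 3)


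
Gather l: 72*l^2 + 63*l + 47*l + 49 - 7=72*l^2 + 110*l + 42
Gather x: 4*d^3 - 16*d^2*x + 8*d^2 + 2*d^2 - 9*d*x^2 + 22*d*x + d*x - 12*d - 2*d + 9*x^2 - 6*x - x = 4*d^3 + 10*d^2 - 14*d + x^2*(9 - 9*d) + x*(-16*d^2 + 23*d - 7)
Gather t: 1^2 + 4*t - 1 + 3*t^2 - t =3*t^2 + 3*t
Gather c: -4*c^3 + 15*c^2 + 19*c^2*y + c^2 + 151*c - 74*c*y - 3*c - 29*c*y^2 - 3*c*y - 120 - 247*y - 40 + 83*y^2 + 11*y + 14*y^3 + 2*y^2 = -4*c^3 + c^2*(19*y + 16) + c*(-29*y^2 - 77*y + 148) + 14*y^3 + 85*y^2 - 236*y - 160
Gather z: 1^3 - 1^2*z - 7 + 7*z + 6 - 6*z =0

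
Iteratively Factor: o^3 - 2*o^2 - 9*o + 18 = (o - 2)*(o^2 - 9) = (o - 2)*(o + 3)*(o - 3)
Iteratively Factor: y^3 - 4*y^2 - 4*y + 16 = (y - 2)*(y^2 - 2*y - 8) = (y - 4)*(y - 2)*(y + 2)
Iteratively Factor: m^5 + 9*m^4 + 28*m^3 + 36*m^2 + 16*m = (m + 1)*(m^4 + 8*m^3 + 20*m^2 + 16*m) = (m + 1)*(m + 4)*(m^3 + 4*m^2 + 4*m) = m*(m + 1)*(m + 4)*(m^2 + 4*m + 4) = m*(m + 1)*(m + 2)*(m + 4)*(m + 2)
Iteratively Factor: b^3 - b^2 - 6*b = (b + 2)*(b^2 - 3*b) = b*(b + 2)*(b - 3)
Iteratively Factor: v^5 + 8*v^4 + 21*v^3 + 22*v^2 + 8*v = (v + 1)*(v^4 + 7*v^3 + 14*v^2 + 8*v) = (v + 1)*(v + 4)*(v^3 + 3*v^2 + 2*v) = (v + 1)^2*(v + 4)*(v^2 + 2*v) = (v + 1)^2*(v + 2)*(v + 4)*(v)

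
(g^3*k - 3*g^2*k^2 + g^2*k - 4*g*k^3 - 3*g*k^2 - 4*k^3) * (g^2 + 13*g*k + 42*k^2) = g^5*k + 10*g^4*k^2 + g^4*k - g^3*k^3 + 10*g^3*k^2 - 178*g^2*k^4 - g^2*k^3 - 168*g*k^5 - 178*g*k^4 - 168*k^5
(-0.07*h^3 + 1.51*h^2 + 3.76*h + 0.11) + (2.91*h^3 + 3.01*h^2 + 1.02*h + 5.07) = 2.84*h^3 + 4.52*h^2 + 4.78*h + 5.18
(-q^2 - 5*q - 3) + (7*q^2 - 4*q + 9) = 6*q^2 - 9*q + 6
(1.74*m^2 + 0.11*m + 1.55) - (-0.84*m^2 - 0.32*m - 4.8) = 2.58*m^2 + 0.43*m + 6.35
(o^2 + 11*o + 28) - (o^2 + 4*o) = 7*o + 28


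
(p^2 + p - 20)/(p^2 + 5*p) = (p - 4)/p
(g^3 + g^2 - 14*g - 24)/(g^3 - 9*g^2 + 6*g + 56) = (g + 3)/(g - 7)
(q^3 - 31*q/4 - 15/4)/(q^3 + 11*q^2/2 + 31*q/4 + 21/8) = 2*(2*q^2 - q - 15)/(4*q^2 + 20*q + 21)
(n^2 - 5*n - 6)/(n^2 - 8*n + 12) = (n + 1)/(n - 2)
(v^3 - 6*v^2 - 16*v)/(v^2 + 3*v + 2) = v*(v - 8)/(v + 1)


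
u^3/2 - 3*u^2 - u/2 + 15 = (u/2 + 1)*(u - 5)*(u - 3)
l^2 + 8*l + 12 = (l + 2)*(l + 6)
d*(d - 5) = d^2 - 5*d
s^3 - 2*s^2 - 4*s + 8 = (s - 2)^2*(s + 2)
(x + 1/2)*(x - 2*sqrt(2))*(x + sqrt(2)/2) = x^3 - 3*sqrt(2)*x^2/2 + x^2/2 - 2*x - 3*sqrt(2)*x/4 - 1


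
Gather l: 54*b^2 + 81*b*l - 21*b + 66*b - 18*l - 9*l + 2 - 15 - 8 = 54*b^2 + 45*b + l*(81*b - 27) - 21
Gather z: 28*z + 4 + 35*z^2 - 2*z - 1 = 35*z^2 + 26*z + 3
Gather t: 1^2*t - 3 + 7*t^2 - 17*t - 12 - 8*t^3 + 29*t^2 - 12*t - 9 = -8*t^3 + 36*t^2 - 28*t - 24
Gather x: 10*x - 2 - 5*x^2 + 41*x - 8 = -5*x^2 + 51*x - 10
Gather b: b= b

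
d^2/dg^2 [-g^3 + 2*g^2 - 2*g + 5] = 4 - 6*g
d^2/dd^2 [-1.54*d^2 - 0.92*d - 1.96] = -3.08000000000000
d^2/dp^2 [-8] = 0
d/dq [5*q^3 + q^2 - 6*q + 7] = 15*q^2 + 2*q - 6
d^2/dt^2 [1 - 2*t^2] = -4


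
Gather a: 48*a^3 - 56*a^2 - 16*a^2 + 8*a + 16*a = 48*a^3 - 72*a^2 + 24*a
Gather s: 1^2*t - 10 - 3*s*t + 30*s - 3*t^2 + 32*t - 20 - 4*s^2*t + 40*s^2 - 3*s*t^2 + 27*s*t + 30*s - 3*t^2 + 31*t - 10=s^2*(40 - 4*t) + s*(-3*t^2 + 24*t + 60) - 6*t^2 + 64*t - 40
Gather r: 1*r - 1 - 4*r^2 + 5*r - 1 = -4*r^2 + 6*r - 2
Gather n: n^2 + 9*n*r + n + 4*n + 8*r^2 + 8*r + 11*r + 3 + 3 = n^2 + n*(9*r + 5) + 8*r^2 + 19*r + 6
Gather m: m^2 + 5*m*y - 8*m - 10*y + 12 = m^2 + m*(5*y - 8) - 10*y + 12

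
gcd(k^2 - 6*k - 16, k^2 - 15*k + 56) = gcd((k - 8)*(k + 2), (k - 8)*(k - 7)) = k - 8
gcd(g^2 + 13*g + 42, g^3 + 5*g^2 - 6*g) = g + 6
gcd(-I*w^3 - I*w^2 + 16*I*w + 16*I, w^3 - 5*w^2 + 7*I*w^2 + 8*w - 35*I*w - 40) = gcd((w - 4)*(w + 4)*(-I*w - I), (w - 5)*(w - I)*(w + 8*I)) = 1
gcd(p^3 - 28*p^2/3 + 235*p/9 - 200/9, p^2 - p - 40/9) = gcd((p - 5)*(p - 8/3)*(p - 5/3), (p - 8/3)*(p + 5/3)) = p - 8/3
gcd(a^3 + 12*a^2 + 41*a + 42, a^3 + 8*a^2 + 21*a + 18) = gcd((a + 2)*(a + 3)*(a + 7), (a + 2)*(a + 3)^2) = a^2 + 5*a + 6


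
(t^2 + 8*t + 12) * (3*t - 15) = 3*t^3 + 9*t^2 - 84*t - 180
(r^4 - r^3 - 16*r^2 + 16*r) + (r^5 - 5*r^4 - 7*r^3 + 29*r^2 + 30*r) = r^5 - 4*r^4 - 8*r^3 + 13*r^2 + 46*r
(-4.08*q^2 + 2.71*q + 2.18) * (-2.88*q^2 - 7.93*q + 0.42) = 11.7504*q^4 + 24.5496*q^3 - 29.4823*q^2 - 16.1492*q + 0.9156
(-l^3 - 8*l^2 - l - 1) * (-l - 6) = l^4 + 14*l^3 + 49*l^2 + 7*l + 6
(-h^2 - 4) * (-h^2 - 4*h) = h^4 + 4*h^3 + 4*h^2 + 16*h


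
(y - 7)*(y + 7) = y^2 - 49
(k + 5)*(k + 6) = k^2 + 11*k + 30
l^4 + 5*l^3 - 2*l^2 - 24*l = l*(l - 2)*(l + 3)*(l + 4)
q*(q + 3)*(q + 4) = q^3 + 7*q^2 + 12*q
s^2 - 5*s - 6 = (s - 6)*(s + 1)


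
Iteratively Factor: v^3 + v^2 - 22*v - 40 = (v + 4)*(v^2 - 3*v - 10) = (v - 5)*(v + 4)*(v + 2)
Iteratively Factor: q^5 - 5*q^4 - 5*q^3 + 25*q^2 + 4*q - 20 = (q + 1)*(q^4 - 6*q^3 + q^2 + 24*q - 20) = (q - 5)*(q + 1)*(q^3 - q^2 - 4*q + 4) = (q - 5)*(q - 2)*(q + 1)*(q^2 + q - 2) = (q - 5)*(q - 2)*(q - 1)*(q + 1)*(q + 2)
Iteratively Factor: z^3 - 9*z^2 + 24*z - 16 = (z - 4)*(z^2 - 5*z + 4) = (z - 4)*(z - 1)*(z - 4)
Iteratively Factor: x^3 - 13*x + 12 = (x - 3)*(x^2 + 3*x - 4) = (x - 3)*(x + 4)*(x - 1)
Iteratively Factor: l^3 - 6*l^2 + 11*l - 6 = (l - 1)*(l^2 - 5*l + 6) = (l - 3)*(l - 1)*(l - 2)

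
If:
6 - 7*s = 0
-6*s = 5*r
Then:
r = -36/35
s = 6/7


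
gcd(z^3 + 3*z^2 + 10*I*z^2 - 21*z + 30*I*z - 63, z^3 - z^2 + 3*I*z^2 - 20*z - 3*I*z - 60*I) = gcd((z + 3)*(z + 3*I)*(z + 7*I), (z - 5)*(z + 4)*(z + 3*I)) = z + 3*I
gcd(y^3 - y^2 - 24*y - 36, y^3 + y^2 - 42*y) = y - 6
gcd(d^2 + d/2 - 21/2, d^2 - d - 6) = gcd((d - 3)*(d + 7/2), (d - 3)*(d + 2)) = d - 3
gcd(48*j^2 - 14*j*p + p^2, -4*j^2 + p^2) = 1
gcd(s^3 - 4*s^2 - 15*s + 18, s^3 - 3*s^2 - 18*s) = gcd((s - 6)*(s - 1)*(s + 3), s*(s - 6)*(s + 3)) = s^2 - 3*s - 18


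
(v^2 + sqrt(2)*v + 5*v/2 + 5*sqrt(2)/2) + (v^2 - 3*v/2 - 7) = 2*v^2 + v + sqrt(2)*v - 7 + 5*sqrt(2)/2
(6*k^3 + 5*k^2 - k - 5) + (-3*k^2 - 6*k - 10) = 6*k^3 + 2*k^2 - 7*k - 15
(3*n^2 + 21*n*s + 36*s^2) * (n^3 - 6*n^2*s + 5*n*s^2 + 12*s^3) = 3*n^5 + 3*n^4*s - 75*n^3*s^2 - 75*n^2*s^3 + 432*n*s^4 + 432*s^5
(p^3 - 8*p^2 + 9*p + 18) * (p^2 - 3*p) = p^5 - 11*p^4 + 33*p^3 - 9*p^2 - 54*p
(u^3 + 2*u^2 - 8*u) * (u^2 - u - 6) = u^5 + u^4 - 16*u^3 - 4*u^2 + 48*u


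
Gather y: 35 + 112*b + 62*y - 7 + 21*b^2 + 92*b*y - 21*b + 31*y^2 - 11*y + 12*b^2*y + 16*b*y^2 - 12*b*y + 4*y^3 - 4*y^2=21*b^2 + 91*b + 4*y^3 + y^2*(16*b + 27) + y*(12*b^2 + 80*b + 51) + 28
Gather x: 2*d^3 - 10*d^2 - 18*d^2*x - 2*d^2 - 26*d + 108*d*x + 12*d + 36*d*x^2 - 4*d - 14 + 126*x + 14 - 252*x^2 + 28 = 2*d^3 - 12*d^2 - 18*d + x^2*(36*d - 252) + x*(-18*d^2 + 108*d + 126) + 28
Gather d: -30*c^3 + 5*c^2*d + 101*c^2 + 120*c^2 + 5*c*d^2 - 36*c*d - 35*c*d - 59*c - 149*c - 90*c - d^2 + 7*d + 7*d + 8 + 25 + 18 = -30*c^3 + 221*c^2 - 298*c + d^2*(5*c - 1) + d*(5*c^2 - 71*c + 14) + 51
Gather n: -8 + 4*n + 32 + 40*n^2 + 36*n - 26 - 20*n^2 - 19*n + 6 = 20*n^2 + 21*n + 4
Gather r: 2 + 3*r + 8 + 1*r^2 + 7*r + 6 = r^2 + 10*r + 16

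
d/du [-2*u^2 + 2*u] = 2 - 4*u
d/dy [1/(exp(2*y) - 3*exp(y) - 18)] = (3 - 2*exp(y))*exp(y)/(-exp(2*y) + 3*exp(y) + 18)^2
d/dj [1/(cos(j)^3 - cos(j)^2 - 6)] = (3*cos(j) - 2)*sin(j)*cos(j)/(-cos(j)^3 + cos(j)^2 + 6)^2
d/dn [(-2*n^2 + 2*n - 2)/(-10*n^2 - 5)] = 2*(2*n^2 - 2*n - 1)/(5*(4*n^4 + 4*n^2 + 1))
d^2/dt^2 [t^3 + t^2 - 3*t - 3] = 6*t + 2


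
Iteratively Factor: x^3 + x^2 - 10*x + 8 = (x - 2)*(x^2 + 3*x - 4) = (x - 2)*(x + 4)*(x - 1)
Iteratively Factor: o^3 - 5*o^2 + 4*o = (o - 4)*(o^2 - o) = (o - 4)*(o - 1)*(o)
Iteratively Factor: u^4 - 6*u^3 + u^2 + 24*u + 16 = (u - 4)*(u^3 - 2*u^2 - 7*u - 4) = (u - 4)^2*(u^2 + 2*u + 1) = (u - 4)^2*(u + 1)*(u + 1)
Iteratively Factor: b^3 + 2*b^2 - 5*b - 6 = (b + 1)*(b^2 + b - 6) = (b + 1)*(b + 3)*(b - 2)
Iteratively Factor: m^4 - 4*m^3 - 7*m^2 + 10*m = (m)*(m^3 - 4*m^2 - 7*m + 10) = m*(m - 5)*(m^2 + m - 2) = m*(m - 5)*(m - 1)*(m + 2)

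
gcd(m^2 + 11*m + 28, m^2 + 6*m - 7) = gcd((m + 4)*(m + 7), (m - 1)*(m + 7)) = m + 7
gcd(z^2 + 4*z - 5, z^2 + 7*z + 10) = z + 5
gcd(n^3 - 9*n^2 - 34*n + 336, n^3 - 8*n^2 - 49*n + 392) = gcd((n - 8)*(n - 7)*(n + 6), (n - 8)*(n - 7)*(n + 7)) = n^2 - 15*n + 56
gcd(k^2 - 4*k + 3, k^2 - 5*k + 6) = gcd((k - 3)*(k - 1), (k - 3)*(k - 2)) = k - 3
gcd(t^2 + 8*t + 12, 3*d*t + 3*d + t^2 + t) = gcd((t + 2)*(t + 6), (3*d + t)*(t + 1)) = 1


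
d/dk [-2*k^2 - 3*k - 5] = -4*k - 3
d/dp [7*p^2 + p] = 14*p + 1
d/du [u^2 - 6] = 2*u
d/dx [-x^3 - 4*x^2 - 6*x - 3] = -3*x^2 - 8*x - 6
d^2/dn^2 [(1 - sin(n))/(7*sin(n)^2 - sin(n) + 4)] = (49*sin(n)^5 - 189*sin(n)^4 - 245*sin(n)^3 + 409*sin(n)^2 + 138*sin(n) - 62)/(7*sin(n)^2 - sin(n) + 4)^3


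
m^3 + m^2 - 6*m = m*(m - 2)*(m + 3)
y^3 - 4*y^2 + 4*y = y*(y - 2)^2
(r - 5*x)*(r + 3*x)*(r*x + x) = r^3*x - 2*r^2*x^2 + r^2*x - 15*r*x^3 - 2*r*x^2 - 15*x^3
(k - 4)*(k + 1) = k^2 - 3*k - 4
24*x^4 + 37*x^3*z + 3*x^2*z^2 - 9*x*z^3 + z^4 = (-8*x + z)*(-3*x + z)*(x + z)^2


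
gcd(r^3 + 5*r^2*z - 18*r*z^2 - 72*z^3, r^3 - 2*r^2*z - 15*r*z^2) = r + 3*z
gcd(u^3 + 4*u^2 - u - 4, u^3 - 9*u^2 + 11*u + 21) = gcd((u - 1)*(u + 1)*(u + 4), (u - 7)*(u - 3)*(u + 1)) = u + 1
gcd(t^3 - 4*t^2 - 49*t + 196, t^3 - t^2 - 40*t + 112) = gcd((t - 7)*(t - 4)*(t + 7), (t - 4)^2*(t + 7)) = t^2 + 3*t - 28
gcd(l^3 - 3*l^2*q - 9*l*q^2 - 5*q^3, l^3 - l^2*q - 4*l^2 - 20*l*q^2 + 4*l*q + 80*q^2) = -l + 5*q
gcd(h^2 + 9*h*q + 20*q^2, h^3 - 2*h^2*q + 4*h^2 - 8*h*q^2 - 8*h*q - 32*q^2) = 1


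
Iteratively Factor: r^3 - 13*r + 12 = (r + 4)*(r^2 - 4*r + 3) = (r - 1)*(r + 4)*(r - 3)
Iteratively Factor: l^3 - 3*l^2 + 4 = (l - 2)*(l^2 - l - 2) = (l - 2)*(l + 1)*(l - 2)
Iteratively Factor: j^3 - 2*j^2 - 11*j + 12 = (j - 1)*(j^2 - j - 12) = (j - 4)*(j - 1)*(j + 3)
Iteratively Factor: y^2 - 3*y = (y - 3)*(y)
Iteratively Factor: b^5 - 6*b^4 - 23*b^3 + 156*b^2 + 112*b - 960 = (b - 4)*(b^4 - 2*b^3 - 31*b^2 + 32*b + 240) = (b - 4)*(b + 4)*(b^3 - 6*b^2 - 7*b + 60) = (b - 4)^2*(b + 4)*(b^2 - 2*b - 15) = (b - 4)^2*(b + 3)*(b + 4)*(b - 5)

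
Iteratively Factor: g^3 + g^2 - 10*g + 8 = (g - 1)*(g^2 + 2*g - 8) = (g - 2)*(g - 1)*(g + 4)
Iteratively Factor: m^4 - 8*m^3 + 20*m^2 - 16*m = (m)*(m^3 - 8*m^2 + 20*m - 16) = m*(m - 2)*(m^2 - 6*m + 8) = m*(m - 2)^2*(m - 4)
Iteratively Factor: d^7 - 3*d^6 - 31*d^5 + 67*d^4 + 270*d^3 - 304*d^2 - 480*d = (d)*(d^6 - 3*d^5 - 31*d^4 + 67*d^3 + 270*d^2 - 304*d - 480) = d*(d - 4)*(d^5 + d^4 - 27*d^3 - 41*d^2 + 106*d + 120) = d*(d - 4)*(d + 4)*(d^4 - 3*d^3 - 15*d^2 + 19*d + 30) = d*(d - 4)*(d + 3)*(d + 4)*(d^3 - 6*d^2 + 3*d + 10) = d*(d - 4)*(d - 2)*(d + 3)*(d + 4)*(d^2 - 4*d - 5) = d*(d - 4)*(d - 2)*(d + 1)*(d + 3)*(d + 4)*(d - 5)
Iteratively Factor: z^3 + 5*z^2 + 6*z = (z)*(z^2 + 5*z + 6) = z*(z + 2)*(z + 3)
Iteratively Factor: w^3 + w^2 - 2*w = (w - 1)*(w^2 + 2*w) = (w - 1)*(w + 2)*(w)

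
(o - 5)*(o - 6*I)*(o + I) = o^3 - 5*o^2 - 5*I*o^2 + 6*o + 25*I*o - 30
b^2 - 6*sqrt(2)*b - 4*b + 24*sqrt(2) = (b - 4)*(b - 6*sqrt(2))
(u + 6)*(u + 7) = u^2 + 13*u + 42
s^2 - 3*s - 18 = (s - 6)*(s + 3)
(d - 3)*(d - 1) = d^2 - 4*d + 3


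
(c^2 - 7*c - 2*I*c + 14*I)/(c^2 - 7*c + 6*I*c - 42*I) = (c - 2*I)/(c + 6*I)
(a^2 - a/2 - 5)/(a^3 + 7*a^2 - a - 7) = (a^2 - a/2 - 5)/(a^3 + 7*a^2 - a - 7)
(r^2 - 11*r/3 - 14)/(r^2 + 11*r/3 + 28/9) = 3*(r - 6)/(3*r + 4)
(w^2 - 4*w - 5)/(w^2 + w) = (w - 5)/w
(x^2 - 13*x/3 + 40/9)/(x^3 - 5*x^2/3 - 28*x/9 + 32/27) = 3*(3*x - 5)/(9*x^2 + 9*x - 4)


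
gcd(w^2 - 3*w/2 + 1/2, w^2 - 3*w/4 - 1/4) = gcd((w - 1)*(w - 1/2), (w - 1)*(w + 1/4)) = w - 1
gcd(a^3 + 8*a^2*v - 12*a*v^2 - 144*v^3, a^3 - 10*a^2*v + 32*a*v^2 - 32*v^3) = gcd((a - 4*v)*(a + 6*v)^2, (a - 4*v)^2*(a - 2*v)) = -a + 4*v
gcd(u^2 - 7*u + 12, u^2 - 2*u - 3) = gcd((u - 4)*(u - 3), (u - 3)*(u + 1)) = u - 3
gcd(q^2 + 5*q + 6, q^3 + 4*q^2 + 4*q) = q + 2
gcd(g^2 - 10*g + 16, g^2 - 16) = 1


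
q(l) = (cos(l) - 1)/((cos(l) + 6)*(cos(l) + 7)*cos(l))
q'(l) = (cos(l) - 1)*sin(l)/((cos(l) + 6)*(cos(l) + 7)*cos(l)^2) + (cos(l) - 1)*sin(l)/((cos(l) + 6)*(cos(l) + 7)^2*cos(l)) + (cos(l) - 1)*sin(l)/((cos(l) + 6)^2*(cos(l) + 7)*cos(l)) - sin(l)/((cos(l) + 6)*(cos(l) + 7)*cos(l))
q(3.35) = 0.07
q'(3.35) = 0.00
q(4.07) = 0.08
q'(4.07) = 0.04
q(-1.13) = -0.03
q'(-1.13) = 0.11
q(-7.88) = 0.95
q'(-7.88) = 35.16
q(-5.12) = -0.03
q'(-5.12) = -0.13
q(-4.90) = -0.10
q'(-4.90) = -0.66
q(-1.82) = 0.13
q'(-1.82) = 0.37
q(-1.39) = -0.10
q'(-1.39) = 0.72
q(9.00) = 0.07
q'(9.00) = -0.00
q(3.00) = 0.07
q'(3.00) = 0.00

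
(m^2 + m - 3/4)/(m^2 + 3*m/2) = (m - 1/2)/m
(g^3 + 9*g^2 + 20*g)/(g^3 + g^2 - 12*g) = (g + 5)/(g - 3)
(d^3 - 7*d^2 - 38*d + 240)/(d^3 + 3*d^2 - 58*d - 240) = (d - 5)/(d + 5)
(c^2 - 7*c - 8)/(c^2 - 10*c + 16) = (c + 1)/(c - 2)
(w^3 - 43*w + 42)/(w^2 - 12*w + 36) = (w^2 + 6*w - 7)/(w - 6)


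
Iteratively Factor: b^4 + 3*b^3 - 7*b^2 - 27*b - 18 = (b + 3)*(b^3 - 7*b - 6) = (b + 1)*(b + 3)*(b^2 - b - 6) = (b + 1)*(b + 2)*(b + 3)*(b - 3)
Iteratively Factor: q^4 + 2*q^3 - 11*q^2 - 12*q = (q + 4)*(q^3 - 2*q^2 - 3*q) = (q + 1)*(q + 4)*(q^2 - 3*q) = q*(q + 1)*(q + 4)*(q - 3)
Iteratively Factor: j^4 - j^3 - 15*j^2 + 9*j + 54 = (j - 3)*(j^3 + 2*j^2 - 9*j - 18) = (j - 3)*(j + 2)*(j^2 - 9) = (j - 3)*(j + 2)*(j + 3)*(j - 3)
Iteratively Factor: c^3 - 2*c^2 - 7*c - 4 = (c + 1)*(c^2 - 3*c - 4) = (c + 1)^2*(c - 4)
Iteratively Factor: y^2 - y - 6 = (y + 2)*(y - 3)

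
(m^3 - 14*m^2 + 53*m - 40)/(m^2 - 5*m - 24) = (m^2 - 6*m + 5)/(m + 3)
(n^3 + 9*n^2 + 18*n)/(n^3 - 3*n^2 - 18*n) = (n + 6)/(n - 6)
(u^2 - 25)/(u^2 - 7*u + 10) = (u + 5)/(u - 2)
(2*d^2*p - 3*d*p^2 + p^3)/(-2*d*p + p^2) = -d + p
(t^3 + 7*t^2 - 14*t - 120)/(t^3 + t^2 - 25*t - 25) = (t^2 + 2*t - 24)/(t^2 - 4*t - 5)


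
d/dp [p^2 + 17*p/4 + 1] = 2*p + 17/4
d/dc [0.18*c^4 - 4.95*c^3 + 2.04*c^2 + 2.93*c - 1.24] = 0.72*c^3 - 14.85*c^2 + 4.08*c + 2.93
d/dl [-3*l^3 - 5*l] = -9*l^2 - 5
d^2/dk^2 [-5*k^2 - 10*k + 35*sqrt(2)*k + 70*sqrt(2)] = -10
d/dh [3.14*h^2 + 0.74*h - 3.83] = 6.28*h + 0.74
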